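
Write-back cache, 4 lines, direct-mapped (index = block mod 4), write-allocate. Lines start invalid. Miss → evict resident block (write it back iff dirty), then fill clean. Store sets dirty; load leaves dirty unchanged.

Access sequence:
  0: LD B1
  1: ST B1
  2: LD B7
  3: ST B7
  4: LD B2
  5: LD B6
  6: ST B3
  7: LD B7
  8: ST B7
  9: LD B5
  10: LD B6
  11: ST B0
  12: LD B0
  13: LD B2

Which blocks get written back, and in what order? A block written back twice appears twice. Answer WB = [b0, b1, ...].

WB = [7, 3, 1]

  0 | R B1 → L1 miss [-]
  1 | W B1 → L1 hit [D]
  2 | R B7 → L3 miss [-]
  3 | W B7 → L3 hit [D]
  4 | R B2 → L2 miss [-]
  5 | R B6 → L2 miss [-]
  6 | W B3 → L3 miss wb→B7 [D]
  7 | R B7 → L3 miss wb→B3 [-]
  8 | W B7 → L3 hit [D]
  9 | R B5 → L1 miss wb→B1 [-]
  10 | R B6 → L2 hit [-]
  11 | W B0 → L0 miss [D]
  12 | R B0 → L0 hit [D]
  13 | R B2 → L2 miss [-]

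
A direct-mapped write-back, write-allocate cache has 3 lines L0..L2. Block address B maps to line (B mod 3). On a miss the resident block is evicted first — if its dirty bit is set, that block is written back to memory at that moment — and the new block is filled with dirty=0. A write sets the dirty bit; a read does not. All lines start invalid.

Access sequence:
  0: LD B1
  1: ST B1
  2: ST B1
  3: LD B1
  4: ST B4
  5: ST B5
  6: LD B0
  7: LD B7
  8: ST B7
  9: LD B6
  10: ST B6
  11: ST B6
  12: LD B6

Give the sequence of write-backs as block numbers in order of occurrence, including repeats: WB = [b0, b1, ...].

WB = [1, 4]

0: R B1 -> L1 miss  d=-]
1: W B1 -> L1 hit  d=D]
2: W B1 -> L1 hit  d=D]
3: R B1 -> L1 hit  d=D]
4: W B4 -> L1 miss wb->B1  d=D]
5: W B5 -> L2 miss  d=D]
6: R B0 -> L0 miss  d=-]
7: R B7 -> L1 miss wb->B4  d=-]
8: W B7 -> L1 hit  d=D]
9: R B6 -> L0 miss  d=-]
10: W B6 -> L0 hit  d=D]
11: W B6 -> L0 hit  d=D]
12: R B6 -> L0 hit  d=D]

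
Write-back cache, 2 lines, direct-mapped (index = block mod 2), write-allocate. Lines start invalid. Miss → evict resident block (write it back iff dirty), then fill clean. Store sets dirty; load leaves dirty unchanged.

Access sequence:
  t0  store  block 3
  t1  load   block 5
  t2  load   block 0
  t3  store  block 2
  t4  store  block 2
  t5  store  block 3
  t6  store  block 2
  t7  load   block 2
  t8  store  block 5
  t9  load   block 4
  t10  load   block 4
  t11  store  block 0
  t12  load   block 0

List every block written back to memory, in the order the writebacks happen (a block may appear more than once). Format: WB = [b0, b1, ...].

  0 | W B3 → L1 miss [D]
  1 | R B5 → L1 miss wb→B3 [-]
  2 | R B0 → L0 miss [-]
  3 | W B2 → L0 miss [D]
  4 | W B2 → L0 hit [D]
  5 | W B3 → L1 miss [D]
  6 | W B2 → L0 hit [D]
  7 | R B2 → L0 hit [D]
  8 | W B5 → L1 miss wb→B3 [D]
  9 | R B4 → L0 miss wb→B2 [-]
  10 | R B4 → L0 hit [-]
  11 | W B0 → L0 miss [D]
  12 | R B0 → L0 hit [D]

WB = [3, 3, 2]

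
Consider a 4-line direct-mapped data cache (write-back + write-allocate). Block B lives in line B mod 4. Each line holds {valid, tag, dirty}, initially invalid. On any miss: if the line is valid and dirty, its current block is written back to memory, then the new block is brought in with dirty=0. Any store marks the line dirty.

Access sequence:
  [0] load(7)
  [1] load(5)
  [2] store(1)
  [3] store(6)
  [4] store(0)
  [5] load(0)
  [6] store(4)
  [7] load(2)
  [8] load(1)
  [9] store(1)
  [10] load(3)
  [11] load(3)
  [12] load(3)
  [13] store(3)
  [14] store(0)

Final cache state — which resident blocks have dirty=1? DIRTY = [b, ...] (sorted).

0: R B7 -> L3 miss  d=-]
1: R B5 -> L1 miss  d=-]
2: W B1 -> L1 miss  d=D]
3: W B6 -> L2 miss  d=D]
4: W B0 -> L0 miss  d=D]
5: R B0 -> L0 hit  d=D]
6: W B4 -> L0 miss wb->B0  d=D]
7: R B2 -> L2 miss wb->B6  d=-]
8: R B1 -> L1 hit  d=D]
9: W B1 -> L1 hit  d=D]
10: R B3 -> L3 miss  d=-]
11: R B3 -> L3 hit  d=-]
12: R B3 -> L3 hit  d=-]
13: W B3 -> L3 hit  d=D]
14: W B0 -> L0 miss wb->B4  d=D]

DIRTY = [0, 1, 3]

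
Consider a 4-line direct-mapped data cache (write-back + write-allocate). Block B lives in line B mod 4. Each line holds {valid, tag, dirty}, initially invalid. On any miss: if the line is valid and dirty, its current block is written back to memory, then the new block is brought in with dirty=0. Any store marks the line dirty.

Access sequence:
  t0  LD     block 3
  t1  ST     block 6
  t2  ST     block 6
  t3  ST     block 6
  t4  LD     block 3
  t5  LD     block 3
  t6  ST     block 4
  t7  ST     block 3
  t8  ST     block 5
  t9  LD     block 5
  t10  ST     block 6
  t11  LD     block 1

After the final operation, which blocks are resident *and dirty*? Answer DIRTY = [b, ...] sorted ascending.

0: R B3 → L3 miss [-]
1: W B6 → L2 miss [D]
2: W B6 → L2 hit [D]
3: W B6 → L2 hit [D]
4: R B3 → L3 hit [-]
5: R B3 → L3 hit [-]
6: W B4 → L0 miss [D]
7: W B3 → L3 hit [D]
8: W B5 → L1 miss [D]
9: R B5 → L1 hit [D]
10: W B6 → L2 hit [D]
11: R B1 → L1 miss wb→B5 [-]

DIRTY = [3, 4, 6]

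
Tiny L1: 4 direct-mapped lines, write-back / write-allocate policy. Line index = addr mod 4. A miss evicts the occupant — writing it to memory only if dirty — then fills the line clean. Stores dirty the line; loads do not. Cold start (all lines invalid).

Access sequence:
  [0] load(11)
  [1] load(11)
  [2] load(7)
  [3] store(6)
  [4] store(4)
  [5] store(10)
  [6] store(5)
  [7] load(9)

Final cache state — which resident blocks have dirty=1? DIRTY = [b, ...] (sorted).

  0 | R B11 → L3 miss [-]
  1 | R B11 → L3 hit [-]
  2 | R B7 → L3 miss [-]
  3 | W B6 → L2 miss [D]
  4 | W B4 → L0 miss [D]
  5 | W B10 → L2 miss wb→B6 [D]
  6 | W B5 → L1 miss [D]
  7 | R B9 → L1 miss wb→B5 [-]

DIRTY = [4, 10]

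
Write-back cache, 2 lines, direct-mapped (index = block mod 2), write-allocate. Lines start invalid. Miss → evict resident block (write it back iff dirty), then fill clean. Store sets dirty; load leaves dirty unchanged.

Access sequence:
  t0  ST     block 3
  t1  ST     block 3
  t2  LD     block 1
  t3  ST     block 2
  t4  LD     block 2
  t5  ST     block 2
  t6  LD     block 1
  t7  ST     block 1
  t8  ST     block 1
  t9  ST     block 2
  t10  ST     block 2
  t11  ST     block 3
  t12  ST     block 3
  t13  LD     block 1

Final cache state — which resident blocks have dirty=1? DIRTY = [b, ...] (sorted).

0: W B3 → L1 miss [D]
1: W B3 → L1 hit [D]
2: R B1 → L1 miss wb→B3 [-]
3: W B2 → L0 miss [D]
4: R B2 → L0 hit [D]
5: W B2 → L0 hit [D]
6: R B1 → L1 hit [-]
7: W B1 → L1 hit [D]
8: W B1 → L1 hit [D]
9: W B2 → L0 hit [D]
10: W B2 → L0 hit [D]
11: W B3 → L1 miss wb→B1 [D]
12: W B3 → L1 hit [D]
13: R B1 → L1 miss wb→B3 [-]

DIRTY = [2]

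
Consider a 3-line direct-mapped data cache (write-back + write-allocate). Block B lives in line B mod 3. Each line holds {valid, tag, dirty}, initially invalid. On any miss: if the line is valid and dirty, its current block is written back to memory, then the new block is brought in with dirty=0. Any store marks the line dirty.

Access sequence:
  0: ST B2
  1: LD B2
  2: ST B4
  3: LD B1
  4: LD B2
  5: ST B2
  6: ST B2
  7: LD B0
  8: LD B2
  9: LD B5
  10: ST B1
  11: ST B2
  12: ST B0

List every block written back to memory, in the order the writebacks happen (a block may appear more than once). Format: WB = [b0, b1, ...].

0: W B2 → L2 miss [D]
1: R B2 → L2 hit [D]
2: W B4 → L1 miss [D]
3: R B1 → L1 miss wb→B4 [-]
4: R B2 → L2 hit [D]
5: W B2 → L2 hit [D]
6: W B2 → L2 hit [D]
7: R B0 → L0 miss [-]
8: R B2 → L2 hit [D]
9: R B5 → L2 miss wb→B2 [-]
10: W B1 → L1 hit [D]
11: W B2 → L2 miss [D]
12: W B0 → L0 hit [D]

WB = [4, 2]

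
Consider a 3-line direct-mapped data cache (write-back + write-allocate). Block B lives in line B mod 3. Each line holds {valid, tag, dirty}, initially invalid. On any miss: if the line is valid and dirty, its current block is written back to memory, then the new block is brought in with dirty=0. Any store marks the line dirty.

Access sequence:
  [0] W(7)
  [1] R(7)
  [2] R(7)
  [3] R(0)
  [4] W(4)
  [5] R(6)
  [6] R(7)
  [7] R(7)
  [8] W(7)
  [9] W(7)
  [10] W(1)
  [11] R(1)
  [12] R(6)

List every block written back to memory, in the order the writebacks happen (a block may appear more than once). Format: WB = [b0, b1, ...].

  0 | W B7 → L1 miss [D]
  1 | R B7 → L1 hit [D]
  2 | R B7 → L1 hit [D]
  3 | R B0 → L0 miss [-]
  4 | W B4 → L1 miss wb→B7 [D]
  5 | R B6 → L0 miss [-]
  6 | R B7 → L1 miss wb→B4 [-]
  7 | R B7 → L1 hit [-]
  8 | W B7 → L1 hit [D]
  9 | W B7 → L1 hit [D]
  10 | W B1 → L1 miss wb→B7 [D]
  11 | R B1 → L1 hit [D]
  12 | R B6 → L0 hit [-]

WB = [7, 4, 7]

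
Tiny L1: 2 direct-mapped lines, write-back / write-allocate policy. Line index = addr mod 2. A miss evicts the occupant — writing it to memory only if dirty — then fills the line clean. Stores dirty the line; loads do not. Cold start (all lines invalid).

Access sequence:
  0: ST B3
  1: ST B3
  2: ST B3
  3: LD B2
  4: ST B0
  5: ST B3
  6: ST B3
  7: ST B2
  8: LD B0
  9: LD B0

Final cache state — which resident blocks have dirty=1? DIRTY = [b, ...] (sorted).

0: W B3 → L1 miss [D]
1: W B3 → L1 hit [D]
2: W B3 → L1 hit [D]
3: R B2 → L0 miss [-]
4: W B0 → L0 miss [D]
5: W B3 → L1 hit [D]
6: W B3 → L1 hit [D]
7: W B2 → L0 miss wb→B0 [D]
8: R B0 → L0 miss wb→B2 [-]
9: R B0 → L0 hit [-]

DIRTY = [3]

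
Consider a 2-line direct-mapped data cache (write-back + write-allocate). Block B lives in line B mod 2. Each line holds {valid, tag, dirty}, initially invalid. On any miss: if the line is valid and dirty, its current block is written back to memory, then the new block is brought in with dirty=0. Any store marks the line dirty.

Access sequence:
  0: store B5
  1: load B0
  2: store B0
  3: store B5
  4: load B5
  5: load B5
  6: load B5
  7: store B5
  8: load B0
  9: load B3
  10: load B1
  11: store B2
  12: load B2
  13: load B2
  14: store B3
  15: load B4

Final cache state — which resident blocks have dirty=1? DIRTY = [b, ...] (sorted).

  0 | W B5 → L1 miss [D]
  1 | R B0 → L0 miss [-]
  2 | W B0 → L0 hit [D]
  3 | W B5 → L1 hit [D]
  4 | R B5 → L1 hit [D]
  5 | R B5 → L1 hit [D]
  6 | R B5 → L1 hit [D]
  7 | W B5 → L1 hit [D]
  8 | R B0 → L0 hit [D]
  9 | R B3 → L1 miss wb→B5 [-]
  10 | R B1 → L1 miss [-]
  11 | W B2 → L0 miss wb→B0 [D]
  12 | R B2 → L0 hit [D]
  13 | R B2 → L0 hit [D]
  14 | W B3 → L1 miss [D]
  15 | R B4 → L0 miss wb→B2 [-]

DIRTY = [3]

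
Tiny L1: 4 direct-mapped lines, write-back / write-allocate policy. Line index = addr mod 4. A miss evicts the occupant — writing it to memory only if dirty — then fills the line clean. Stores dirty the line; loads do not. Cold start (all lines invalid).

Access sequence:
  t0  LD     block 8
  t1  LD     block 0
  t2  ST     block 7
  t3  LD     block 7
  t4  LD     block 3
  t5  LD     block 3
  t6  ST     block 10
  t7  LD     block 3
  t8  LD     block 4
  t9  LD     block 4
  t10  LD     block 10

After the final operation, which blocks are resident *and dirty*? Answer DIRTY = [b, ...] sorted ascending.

DIRTY = [10]

  0 | R B8 → L0 miss [-]
  1 | R B0 → L0 miss [-]
  2 | W B7 → L3 miss [D]
  3 | R B7 → L3 hit [D]
  4 | R B3 → L3 miss wb→B7 [-]
  5 | R B3 → L3 hit [-]
  6 | W B10 → L2 miss [D]
  7 | R B3 → L3 hit [-]
  8 | R B4 → L0 miss [-]
  9 | R B4 → L0 hit [-]
  10 | R B10 → L2 hit [D]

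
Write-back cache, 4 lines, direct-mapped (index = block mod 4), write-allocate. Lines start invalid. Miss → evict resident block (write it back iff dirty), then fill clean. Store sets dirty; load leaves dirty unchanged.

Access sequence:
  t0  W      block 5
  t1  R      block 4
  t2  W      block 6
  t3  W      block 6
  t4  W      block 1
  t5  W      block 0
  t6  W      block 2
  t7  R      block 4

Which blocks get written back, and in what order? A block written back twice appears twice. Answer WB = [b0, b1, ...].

0: W B5 → L1 miss [D]
1: R B4 → L0 miss [-]
2: W B6 → L2 miss [D]
3: W B6 → L2 hit [D]
4: W B1 → L1 miss wb→B5 [D]
5: W B0 → L0 miss [D]
6: W B2 → L2 miss wb→B6 [D]
7: R B4 → L0 miss wb→B0 [-]

WB = [5, 6, 0]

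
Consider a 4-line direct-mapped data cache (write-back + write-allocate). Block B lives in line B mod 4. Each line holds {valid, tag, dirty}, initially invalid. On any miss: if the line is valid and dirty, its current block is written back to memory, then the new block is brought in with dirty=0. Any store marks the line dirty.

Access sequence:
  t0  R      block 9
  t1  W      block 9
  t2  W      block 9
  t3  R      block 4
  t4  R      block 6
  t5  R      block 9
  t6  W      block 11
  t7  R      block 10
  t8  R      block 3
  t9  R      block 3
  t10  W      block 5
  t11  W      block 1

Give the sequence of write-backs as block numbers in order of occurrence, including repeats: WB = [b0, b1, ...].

WB = [11, 9, 5]

0: R B9 -> L1 miss  d=-]
1: W B9 -> L1 hit  d=D]
2: W B9 -> L1 hit  d=D]
3: R B4 -> L0 miss  d=-]
4: R B6 -> L2 miss  d=-]
5: R B9 -> L1 hit  d=D]
6: W B11 -> L3 miss  d=D]
7: R B10 -> L2 miss  d=-]
8: R B3 -> L3 miss wb->B11  d=-]
9: R B3 -> L3 hit  d=-]
10: W B5 -> L1 miss wb->B9  d=D]
11: W B1 -> L1 miss wb->B5  d=D]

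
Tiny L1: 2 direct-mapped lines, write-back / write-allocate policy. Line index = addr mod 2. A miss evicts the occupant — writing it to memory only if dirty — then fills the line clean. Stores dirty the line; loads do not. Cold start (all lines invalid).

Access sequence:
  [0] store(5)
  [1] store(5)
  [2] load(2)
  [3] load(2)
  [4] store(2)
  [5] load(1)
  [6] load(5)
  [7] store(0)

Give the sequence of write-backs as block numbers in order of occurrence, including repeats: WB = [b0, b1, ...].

  0 | W B5 → L1 miss [D]
  1 | W B5 → L1 hit [D]
  2 | R B2 → L0 miss [-]
  3 | R B2 → L0 hit [-]
  4 | W B2 → L0 hit [D]
  5 | R B1 → L1 miss wb→B5 [-]
  6 | R B5 → L1 miss [-]
  7 | W B0 → L0 miss wb→B2 [D]

WB = [5, 2]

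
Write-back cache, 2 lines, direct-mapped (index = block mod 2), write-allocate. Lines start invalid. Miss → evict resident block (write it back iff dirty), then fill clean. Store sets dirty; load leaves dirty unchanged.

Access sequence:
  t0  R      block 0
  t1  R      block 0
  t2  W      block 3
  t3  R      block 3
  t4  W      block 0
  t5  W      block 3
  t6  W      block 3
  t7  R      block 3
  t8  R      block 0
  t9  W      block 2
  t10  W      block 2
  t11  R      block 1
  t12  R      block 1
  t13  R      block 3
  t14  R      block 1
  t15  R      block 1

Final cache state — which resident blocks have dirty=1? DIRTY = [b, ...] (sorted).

DIRTY = [2]

0: R B0 -> L0 miss  d=-]
1: R B0 -> L0 hit  d=-]
2: W B3 -> L1 miss  d=D]
3: R B3 -> L1 hit  d=D]
4: W B0 -> L0 hit  d=D]
5: W B3 -> L1 hit  d=D]
6: W B3 -> L1 hit  d=D]
7: R B3 -> L1 hit  d=D]
8: R B0 -> L0 hit  d=D]
9: W B2 -> L0 miss wb->B0  d=D]
10: W B2 -> L0 hit  d=D]
11: R B1 -> L1 miss wb->B3  d=-]
12: R B1 -> L1 hit  d=-]
13: R B3 -> L1 miss  d=-]
14: R B1 -> L1 miss  d=-]
15: R B1 -> L1 hit  d=-]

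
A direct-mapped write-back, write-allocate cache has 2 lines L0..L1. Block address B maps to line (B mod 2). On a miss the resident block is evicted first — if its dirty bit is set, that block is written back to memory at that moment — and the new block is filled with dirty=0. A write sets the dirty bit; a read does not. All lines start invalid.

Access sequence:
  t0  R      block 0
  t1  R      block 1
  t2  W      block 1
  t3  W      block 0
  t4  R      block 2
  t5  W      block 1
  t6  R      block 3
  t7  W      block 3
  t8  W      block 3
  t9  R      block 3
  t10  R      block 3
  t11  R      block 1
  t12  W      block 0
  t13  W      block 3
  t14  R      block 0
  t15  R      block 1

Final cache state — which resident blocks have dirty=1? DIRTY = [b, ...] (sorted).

DIRTY = [0]

0: R B0 → L0 miss [-]
1: R B1 → L1 miss [-]
2: W B1 → L1 hit [D]
3: W B0 → L0 hit [D]
4: R B2 → L0 miss wb→B0 [-]
5: W B1 → L1 hit [D]
6: R B3 → L1 miss wb→B1 [-]
7: W B3 → L1 hit [D]
8: W B3 → L1 hit [D]
9: R B3 → L1 hit [D]
10: R B3 → L1 hit [D]
11: R B1 → L1 miss wb→B3 [-]
12: W B0 → L0 miss [D]
13: W B3 → L1 miss [D]
14: R B0 → L0 hit [D]
15: R B1 → L1 miss wb→B3 [-]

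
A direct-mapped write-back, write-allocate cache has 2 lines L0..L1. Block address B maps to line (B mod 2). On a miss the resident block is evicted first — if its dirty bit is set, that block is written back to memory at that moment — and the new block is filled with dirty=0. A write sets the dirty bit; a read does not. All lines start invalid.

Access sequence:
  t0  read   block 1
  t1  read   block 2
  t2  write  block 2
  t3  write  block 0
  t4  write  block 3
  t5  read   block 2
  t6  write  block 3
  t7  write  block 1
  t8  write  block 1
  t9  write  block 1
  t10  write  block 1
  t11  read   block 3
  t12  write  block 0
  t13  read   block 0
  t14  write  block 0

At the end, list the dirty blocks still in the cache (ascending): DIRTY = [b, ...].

DIRTY = [0]

0: R B1 → L1 miss [-]
1: R B2 → L0 miss [-]
2: W B2 → L0 hit [D]
3: W B0 → L0 miss wb→B2 [D]
4: W B3 → L1 miss [D]
5: R B2 → L0 miss wb→B0 [-]
6: W B3 → L1 hit [D]
7: W B1 → L1 miss wb→B3 [D]
8: W B1 → L1 hit [D]
9: W B1 → L1 hit [D]
10: W B1 → L1 hit [D]
11: R B3 → L1 miss wb→B1 [-]
12: W B0 → L0 miss [D]
13: R B0 → L0 hit [D]
14: W B0 → L0 hit [D]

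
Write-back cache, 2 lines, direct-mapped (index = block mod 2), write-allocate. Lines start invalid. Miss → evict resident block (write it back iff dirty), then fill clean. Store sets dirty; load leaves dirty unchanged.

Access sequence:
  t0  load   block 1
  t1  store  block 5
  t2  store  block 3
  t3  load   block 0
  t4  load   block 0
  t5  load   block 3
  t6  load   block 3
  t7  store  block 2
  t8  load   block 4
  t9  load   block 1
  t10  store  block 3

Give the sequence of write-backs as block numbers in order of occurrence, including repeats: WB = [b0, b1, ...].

WB = [5, 2, 3]

0: R B1 → L1 miss [-]
1: W B5 → L1 miss [D]
2: W B3 → L1 miss wb→B5 [D]
3: R B0 → L0 miss [-]
4: R B0 → L0 hit [-]
5: R B3 → L1 hit [D]
6: R B3 → L1 hit [D]
7: W B2 → L0 miss [D]
8: R B4 → L0 miss wb→B2 [-]
9: R B1 → L1 miss wb→B3 [-]
10: W B3 → L1 miss [D]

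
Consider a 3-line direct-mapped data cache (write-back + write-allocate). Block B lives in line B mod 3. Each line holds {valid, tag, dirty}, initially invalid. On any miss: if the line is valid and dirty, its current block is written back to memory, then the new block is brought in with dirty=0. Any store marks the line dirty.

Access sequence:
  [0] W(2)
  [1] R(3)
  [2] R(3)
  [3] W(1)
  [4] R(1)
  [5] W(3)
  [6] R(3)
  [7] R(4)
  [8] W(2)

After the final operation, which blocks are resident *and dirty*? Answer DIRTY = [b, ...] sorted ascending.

0: W B2 -> L2 miss  d=D]
1: R B3 -> L0 miss  d=-]
2: R B3 -> L0 hit  d=-]
3: W B1 -> L1 miss  d=D]
4: R B1 -> L1 hit  d=D]
5: W B3 -> L0 hit  d=D]
6: R B3 -> L0 hit  d=D]
7: R B4 -> L1 miss wb->B1  d=-]
8: W B2 -> L2 hit  d=D]

DIRTY = [2, 3]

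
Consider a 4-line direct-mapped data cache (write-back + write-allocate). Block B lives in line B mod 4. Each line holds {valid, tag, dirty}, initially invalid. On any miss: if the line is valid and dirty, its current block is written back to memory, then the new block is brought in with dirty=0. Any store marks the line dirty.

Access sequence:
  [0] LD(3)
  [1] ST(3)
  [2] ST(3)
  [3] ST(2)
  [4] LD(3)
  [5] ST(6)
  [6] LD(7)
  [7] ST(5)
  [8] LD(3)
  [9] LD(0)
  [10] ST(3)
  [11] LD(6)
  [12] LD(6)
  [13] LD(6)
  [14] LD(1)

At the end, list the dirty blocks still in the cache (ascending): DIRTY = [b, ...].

DIRTY = [3, 6]

0: R B3 → L3 miss [-]
1: W B3 → L3 hit [D]
2: W B3 → L3 hit [D]
3: W B2 → L2 miss [D]
4: R B3 → L3 hit [D]
5: W B6 → L2 miss wb→B2 [D]
6: R B7 → L3 miss wb→B3 [-]
7: W B5 → L1 miss [D]
8: R B3 → L3 miss [-]
9: R B0 → L0 miss [-]
10: W B3 → L3 hit [D]
11: R B6 → L2 hit [D]
12: R B6 → L2 hit [D]
13: R B6 → L2 hit [D]
14: R B1 → L1 miss wb→B5 [-]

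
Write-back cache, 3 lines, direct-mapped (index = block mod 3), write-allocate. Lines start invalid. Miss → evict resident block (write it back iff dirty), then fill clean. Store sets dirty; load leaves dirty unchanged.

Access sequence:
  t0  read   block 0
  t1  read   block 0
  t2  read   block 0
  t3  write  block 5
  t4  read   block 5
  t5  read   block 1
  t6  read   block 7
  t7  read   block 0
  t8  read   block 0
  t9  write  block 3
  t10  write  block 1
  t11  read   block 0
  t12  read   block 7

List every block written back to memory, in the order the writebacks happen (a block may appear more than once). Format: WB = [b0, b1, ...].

0: R B0 -> L0 miss  d=-]
1: R B0 -> L0 hit  d=-]
2: R B0 -> L0 hit  d=-]
3: W B5 -> L2 miss  d=D]
4: R B5 -> L2 hit  d=D]
5: R B1 -> L1 miss  d=-]
6: R B7 -> L1 miss  d=-]
7: R B0 -> L0 hit  d=-]
8: R B0 -> L0 hit  d=-]
9: W B3 -> L0 miss  d=D]
10: W B1 -> L1 miss  d=D]
11: R B0 -> L0 miss wb->B3  d=-]
12: R B7 -> L1 miss wb->B1  d=-]

WB = [3, 1]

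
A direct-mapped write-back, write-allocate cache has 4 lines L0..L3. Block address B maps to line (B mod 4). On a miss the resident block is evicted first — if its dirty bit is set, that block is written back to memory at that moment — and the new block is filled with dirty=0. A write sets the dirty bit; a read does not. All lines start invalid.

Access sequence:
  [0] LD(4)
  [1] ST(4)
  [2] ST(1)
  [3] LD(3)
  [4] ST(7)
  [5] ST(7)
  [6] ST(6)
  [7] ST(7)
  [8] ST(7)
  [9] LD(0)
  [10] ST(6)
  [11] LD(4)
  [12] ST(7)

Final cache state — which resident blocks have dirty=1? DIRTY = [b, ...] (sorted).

  0 | R B4 → L0 miss [-]
  1 | W B4 → L0 hit [D]
  2 | W B1 → L1 miss [D]
  3 | R B3 → L3 miss [-]
  4 | W B7 → L3 miss [D]
  5 | W B7 → L3 hit [D]
  6 | W B6 → L2 miss [D]
  7 | W B7 → L3 hit [D]
  8 | W B7 → L3 hit [D]
  9 | R B0 → L0 miss wb→B4 [-]
  10 | W B6 → L2 hit [D]
  11 | R B4 → L0 miss [-]
  12 | W B7 → L3 hit [D]

DIRTY = [1, 6, 7]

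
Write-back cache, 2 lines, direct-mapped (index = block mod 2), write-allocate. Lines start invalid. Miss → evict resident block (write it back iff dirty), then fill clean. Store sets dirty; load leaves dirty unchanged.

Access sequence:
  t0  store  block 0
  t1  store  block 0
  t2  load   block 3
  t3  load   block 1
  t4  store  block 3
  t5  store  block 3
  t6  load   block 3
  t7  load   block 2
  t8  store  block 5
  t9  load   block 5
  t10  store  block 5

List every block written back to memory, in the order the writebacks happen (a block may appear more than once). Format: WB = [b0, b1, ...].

  0 | W B0 → L0 miss [D]
  1 | W B0 → L0 hit [D]
  2 | R B3 → L1 miss [-]
  3 | R B1 → L1 miss [-]
  4 | W B3 → L1 miss [D]
  5 | W B3 → L1 hit [D]
  6 | R B3 → L1 hit [D]
  7 | R B2 → L0 miss wb→B0 [-]
  8 | W B5 → L1 miss wb→B3 [D]
  9 | R B5 → L1 hit [D]
  10 | W B5 → L1 hit [D]

WB = [0, 3]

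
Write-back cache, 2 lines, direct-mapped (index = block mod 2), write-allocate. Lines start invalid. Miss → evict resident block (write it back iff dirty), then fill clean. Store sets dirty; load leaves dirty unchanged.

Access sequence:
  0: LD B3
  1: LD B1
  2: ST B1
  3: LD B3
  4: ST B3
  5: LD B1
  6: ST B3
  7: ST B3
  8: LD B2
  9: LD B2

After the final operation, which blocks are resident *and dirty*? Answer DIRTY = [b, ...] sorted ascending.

0: R B3 -> L1 miss  d=-]
1: R B1 -> L1 miss  d=-]
2: W B1 -> L1 hit  d=D]
3: R B3 -> L1 miss wb->B1  d=-]
4: W B3 -> L1 hit  d=D]
5: R B1 -> L1 miss wb->B3  d=-]
6: W B3 -> L1 miss  d=D]
7: W B3 -> L1 hit  d=D]
8: R B2 -> L0 miss  d=-]
9: R B2 -> L0 hit  d=-]

DIRTY = [3]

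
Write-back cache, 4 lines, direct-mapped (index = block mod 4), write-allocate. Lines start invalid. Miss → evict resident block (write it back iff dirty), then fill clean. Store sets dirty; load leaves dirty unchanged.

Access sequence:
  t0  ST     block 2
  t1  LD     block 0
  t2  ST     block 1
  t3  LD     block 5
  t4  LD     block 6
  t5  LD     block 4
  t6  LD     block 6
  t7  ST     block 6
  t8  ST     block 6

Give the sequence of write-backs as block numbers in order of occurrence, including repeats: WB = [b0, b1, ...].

WB = [1, 2]

  0 | W B2 → L2 miss [D]
  1 | R B0 → L0 miss [-]
  2 | W B1 → L1 miss [D]
  3 | R B5 → L1 miss wb→B1 [-]
  4 | R B6 → L2 miss wb→B2 [-]
  5 | R B4 → L0 miss [-]
  6 | R B6 → L2 hit [-]
  7 | W B6 → L2 hit [D]
  8 | W B6 → L2 hit [D]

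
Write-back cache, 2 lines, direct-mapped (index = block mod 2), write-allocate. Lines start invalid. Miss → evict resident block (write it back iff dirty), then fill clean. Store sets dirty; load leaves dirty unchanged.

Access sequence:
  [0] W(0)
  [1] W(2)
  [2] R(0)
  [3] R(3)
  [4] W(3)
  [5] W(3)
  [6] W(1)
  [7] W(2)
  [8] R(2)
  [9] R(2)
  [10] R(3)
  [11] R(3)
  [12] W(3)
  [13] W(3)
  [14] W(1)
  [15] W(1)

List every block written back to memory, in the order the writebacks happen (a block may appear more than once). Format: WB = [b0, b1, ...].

WB = [0, 2, 3, 1, 3]

0: W B0 → L0 miss [D]
1: W B2 → L0 miss wb→B0 [D]
2: R B0 → L0 miss wb→B2 [-]
3: R B3 → L1 miss [-]
4: W B3 → L1 hit [D]
5: W B3 → L1 hit [D]
6: W B1 → L1 miss wb→B3 [D]
7: W B2 → L0 miss [D]
8: R B2 → L0 hit [D]
9: R B2 → L0 hit [D]
10: R B3 → L1 miss wb→B1 [-]
11: R B3 → L1 hit [-]
12: W B3 → L1 hit [D]
13: W B3 → L1 hit [D]
14: W B1 → L1 miss wb→B3 [D]
15: W B1 → L1 hit [D]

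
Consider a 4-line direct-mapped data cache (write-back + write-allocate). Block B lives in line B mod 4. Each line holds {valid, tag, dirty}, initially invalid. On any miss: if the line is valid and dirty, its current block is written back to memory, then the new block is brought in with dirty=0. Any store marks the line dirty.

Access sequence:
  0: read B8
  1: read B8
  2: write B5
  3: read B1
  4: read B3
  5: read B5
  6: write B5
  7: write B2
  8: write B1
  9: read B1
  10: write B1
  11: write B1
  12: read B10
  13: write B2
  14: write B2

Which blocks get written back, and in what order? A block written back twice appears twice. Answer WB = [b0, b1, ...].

  0 | R B8 → L0 miss [-]
  1 | R B8 → L0 hit [-]
  2 | W B5 → L1 miss [D]
  3 | R B1 → L1 miss wb→B5 [-]
  4 | R B3 → L3 miss [-]
  5 | R B5 → L1 miss [-]
  6 | W B5 → L1 hit [D]
  7 | W B2 → L2 miss [D]
  8 | W B1 → L1 miss wb→B5 [D]
  9 | R B1 → L1 hit [D]
  10 | W B1 → L1 hit [D]
  11 | W B1 → L1 hit [D]
  12 | R B10 → L2 miss wb→B2 [-]
  13 | W B2 → L2 miss [D]
  14 | W B2 → L2 hit [D]

WB = [5, 5, 2]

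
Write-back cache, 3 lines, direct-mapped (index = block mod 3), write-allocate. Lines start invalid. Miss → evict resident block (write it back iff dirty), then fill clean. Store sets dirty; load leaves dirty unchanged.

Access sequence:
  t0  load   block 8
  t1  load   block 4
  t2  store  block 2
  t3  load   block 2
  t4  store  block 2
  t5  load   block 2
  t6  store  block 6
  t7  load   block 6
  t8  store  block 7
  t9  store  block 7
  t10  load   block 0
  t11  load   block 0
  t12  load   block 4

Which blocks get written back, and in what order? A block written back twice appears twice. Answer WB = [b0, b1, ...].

WB = [6, 7]

0: R B8 → L2 miss [-]
1: R B4 → L1 miss [-]
2: W B2 → L2 miss [D]
3: R B2 → L2 hit [D]
4: W B2 → L2 hit [D]
5: R B2 → L2 hit [D]
6: W B6 → L0 miss [D]
7: R B6 → L0 hit [D]
8: W B7 → L1 miss [D]
9: W B7 → L1 hit [D]
10: R B0 → L0 miss wb→B6 [-]
11: R B0 → L0 hit [-]
12: R B4 → L1 miss wb→B7 [-]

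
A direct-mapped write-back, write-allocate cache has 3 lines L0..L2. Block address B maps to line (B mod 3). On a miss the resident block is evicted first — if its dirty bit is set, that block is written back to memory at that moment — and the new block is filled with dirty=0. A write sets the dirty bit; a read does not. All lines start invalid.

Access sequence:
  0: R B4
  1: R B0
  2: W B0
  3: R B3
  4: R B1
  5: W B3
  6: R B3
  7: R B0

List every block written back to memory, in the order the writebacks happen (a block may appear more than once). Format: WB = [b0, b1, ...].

0: R B4 → L1 miss [-]
1: R B0 → L0 miss [-]
2: W B0 → L0 hit [D]
3: R B3 → L0 miss wb→B0 [-]
4: R B1 → L1 miss [-]
5: W B3 → L0 hit [D]
6: R B3 → L0 hit [D]
7: R B0 → L0 miss wb→B3 [-]

WB = [0, 3]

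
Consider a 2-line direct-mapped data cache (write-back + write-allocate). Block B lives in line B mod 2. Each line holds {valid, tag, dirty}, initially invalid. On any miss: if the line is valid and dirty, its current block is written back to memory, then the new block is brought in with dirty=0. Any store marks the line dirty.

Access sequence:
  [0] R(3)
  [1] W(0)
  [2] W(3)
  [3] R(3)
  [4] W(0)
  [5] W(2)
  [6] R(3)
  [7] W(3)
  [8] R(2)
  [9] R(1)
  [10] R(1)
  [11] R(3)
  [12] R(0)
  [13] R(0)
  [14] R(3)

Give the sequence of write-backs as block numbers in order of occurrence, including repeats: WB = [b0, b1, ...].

WB = [0, 3, 2]

0: R B3 → L1 miss [-]
1: W B0 → L0 miss [D]
2: W B3 → L1 hit [D]
3: R B3 → L1 hit [D]
4: W B0 → L0 hit [D]
5: W B2 → L0 miss wb→B0 [D]
6: R B3 → L1 hit [D]
7: W B3 → L1 hit [D]
8: R B2 → L0 hit [D]
9: R B1 → L1 miss wb→B3 [-]
10: R B1 → L1 hit [-]
11: R B3 → L1 miss [-]
12: R B0 → L0 miss wb→B2 [-]
13: R B0 → L0 hit [-]
14: R B3 → L1 hit [-]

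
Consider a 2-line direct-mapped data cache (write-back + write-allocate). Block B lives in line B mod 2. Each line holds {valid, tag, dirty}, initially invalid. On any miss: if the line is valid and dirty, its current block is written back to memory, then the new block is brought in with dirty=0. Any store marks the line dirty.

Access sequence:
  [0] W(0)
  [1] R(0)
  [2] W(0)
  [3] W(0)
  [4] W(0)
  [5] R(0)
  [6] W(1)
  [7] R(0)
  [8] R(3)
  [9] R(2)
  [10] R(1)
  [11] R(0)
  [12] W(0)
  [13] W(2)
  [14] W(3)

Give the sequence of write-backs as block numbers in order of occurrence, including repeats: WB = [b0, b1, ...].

WB = [1, 0, 0]

0: W B0 → L0 miss [D]
1: R B0 → L0 hit [D]
2: W B0 → L0 hit [D]
3: W B0 → L0 hit [D]
4: W B0 → L0 hit [D]
5: R B0 → L0 hit [D]
6: W B1 → L1 miss [D]
7: R B0 → L0 hit [D]
8: R B3 → L1 miss wb→B1 [-]
9: R B2 → L0 miss wb→B0 [-]
10: R B1 → L1 miss [-]
11: R B0 → L0 miss [-]
12: W B0 → L0 hit [D]
13: W B2 → L0 miss wb→B0 [D]
14: W B3 → L1 miss [D]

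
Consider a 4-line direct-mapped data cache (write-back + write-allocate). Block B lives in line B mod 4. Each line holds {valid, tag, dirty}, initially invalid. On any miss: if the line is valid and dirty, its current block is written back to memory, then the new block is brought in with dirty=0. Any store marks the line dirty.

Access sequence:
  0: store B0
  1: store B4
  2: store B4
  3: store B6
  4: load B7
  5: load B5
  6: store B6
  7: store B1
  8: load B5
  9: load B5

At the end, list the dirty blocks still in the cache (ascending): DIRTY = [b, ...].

0: W B0 → L0 miss [D]
1: W B4 → L0 miss wb→B0 [D]
2: W B4 → L0 hit [D]
3: W B6 → L2 miss [D]
4: R B7 → L3 miss [-]
5: R B5 → L1 miss [-]
6: W B6 → L2 hit [D]
7: W B1 → L1 miss [D]
8: R B5 → L1 miss wb→B1 [-]
9: R B5 → L1 hit [-]

DIRTY = [4, 6]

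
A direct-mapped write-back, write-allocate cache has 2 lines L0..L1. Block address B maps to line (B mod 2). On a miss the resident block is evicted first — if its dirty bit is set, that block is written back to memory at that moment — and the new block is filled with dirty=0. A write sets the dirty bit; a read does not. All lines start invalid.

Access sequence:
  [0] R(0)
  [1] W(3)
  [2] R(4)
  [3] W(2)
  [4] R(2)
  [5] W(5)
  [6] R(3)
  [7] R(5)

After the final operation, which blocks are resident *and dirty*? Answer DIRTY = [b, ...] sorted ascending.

0: R B0 → L0 miss [-]
1: W B3 → L1 miss [D]
2: R B4 → L0 miss [-]
3: W B2 → L0 miss [D]
4: R B2 → L0 hit [D]
5: W B5 → L1 miss wb→B3 [D]
6: R B3 → L1 miss wb→B5 [-]
7: R B5 → L1 miss [-]

DIRTY = [2]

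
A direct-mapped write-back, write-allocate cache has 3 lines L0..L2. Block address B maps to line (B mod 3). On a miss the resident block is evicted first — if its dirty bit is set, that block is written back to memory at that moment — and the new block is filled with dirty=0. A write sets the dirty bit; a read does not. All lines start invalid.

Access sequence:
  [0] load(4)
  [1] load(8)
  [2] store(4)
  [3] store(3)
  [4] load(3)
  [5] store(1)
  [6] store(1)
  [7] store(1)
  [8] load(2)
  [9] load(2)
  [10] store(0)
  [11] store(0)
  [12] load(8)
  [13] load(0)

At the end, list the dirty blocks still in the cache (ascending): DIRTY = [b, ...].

DIRTY = [0, 1]

0: R B4 -> L1 miss  d=-]
1: R B8 -> L2 miss  d=-]
2: W B4 -> L1 hit  d=D]
3: W B3 -> L0 miss  d=D]
4: R B3 -> L0 hit  d=D]
5: W B1 -> L1 miss wb->B4  d=D]
6: W B1 -> L1 hit  d=D]
7: W B1 -> L1 hit  d=D]
8: R B2 -> L2 miss  d=-]
9: R B2 -> L2 hit  d=-]
10: W B0 -> L0 miss wb->B3  d=D]
11: W B0 -> L0 hit  d=D]
12: R B8 -> L2 miss  d=-]
13: R B0 -> L0 hit  d=D]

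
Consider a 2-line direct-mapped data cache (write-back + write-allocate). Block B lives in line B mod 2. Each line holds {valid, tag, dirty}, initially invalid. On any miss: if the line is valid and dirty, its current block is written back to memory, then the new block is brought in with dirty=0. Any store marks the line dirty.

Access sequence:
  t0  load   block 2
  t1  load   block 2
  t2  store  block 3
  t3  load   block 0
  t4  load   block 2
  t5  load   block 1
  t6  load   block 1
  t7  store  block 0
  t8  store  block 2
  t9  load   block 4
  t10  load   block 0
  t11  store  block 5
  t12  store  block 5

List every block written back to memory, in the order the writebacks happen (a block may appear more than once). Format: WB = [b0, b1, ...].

0: R B2 -> L0 miss  d=-]
1: R B2 -> L0 hit  d=-]
2: W B3 -> L1 miss  d=D]
3: R B0 -> L0 miss  d=-]
4: R B2 -> L0 miss  d=-]
5: R B1 -> L1 miss wb->B3  d=-]
6: R B1 -> L1 hit  d=-]
7: W B0 -> L0 miss  d=D]
8: W B2 -> L0 miss wb->B0  d=D]
9: R B4 -> L0 miss wb->B2  d=-]
10: R B0 -> L0 miss  d=-]
11: W B5 -> L1 miss  d=D]
12: W B5 -> L1 hit  d=D]

WB = [3, 0, 2]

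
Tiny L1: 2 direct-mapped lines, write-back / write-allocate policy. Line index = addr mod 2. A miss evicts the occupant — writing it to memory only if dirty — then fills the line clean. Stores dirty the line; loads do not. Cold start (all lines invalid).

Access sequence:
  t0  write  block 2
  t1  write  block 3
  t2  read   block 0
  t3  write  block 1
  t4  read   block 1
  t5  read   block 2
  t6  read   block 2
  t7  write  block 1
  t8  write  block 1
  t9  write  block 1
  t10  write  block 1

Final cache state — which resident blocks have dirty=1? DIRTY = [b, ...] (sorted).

DIRTY = [1]

0: W B2 -> L0 miss  d=D]
1: W B3 -> L1 miss  d=D]
2: R B0 -> L0 miss wb->B2  d=-]
3: W B1 -> L1 miss wb->B3  d=D]
4: R B1 -> L1 hit  d=D]
5: R B2 -> L0 miss  d=-]
6: R B2 -> L0 hit  d=-]
7: W B1 -> L1 hit  d=D]
8: W B1 -> L1 hit  d=D]
9: W B1 -> L1 hit  d=D]
10: W B1 -> L1 hit  d=D]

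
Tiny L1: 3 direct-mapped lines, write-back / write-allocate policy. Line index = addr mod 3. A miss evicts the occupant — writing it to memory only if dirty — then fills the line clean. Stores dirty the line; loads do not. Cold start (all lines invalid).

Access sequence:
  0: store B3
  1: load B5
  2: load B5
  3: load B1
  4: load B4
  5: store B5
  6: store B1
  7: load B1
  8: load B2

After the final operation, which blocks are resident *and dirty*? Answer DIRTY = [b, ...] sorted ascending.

DIRTY = [1, 3]

  0 | W B3 → L0 miss [D]
  1 | R B5 → L2 miss [-]
  2 | R B5 → L2 hit [-]
  3 | R B1 → L1 miss [-]
  4 | R B4 → L1 miss [-]
  5 | W B5 → L2 hit [D]
  6 | W B1 → L1 miss [D]
  7 | R B1 → L1 hit [D]
  8 | R B2 → L2 miss wb→B5 [-]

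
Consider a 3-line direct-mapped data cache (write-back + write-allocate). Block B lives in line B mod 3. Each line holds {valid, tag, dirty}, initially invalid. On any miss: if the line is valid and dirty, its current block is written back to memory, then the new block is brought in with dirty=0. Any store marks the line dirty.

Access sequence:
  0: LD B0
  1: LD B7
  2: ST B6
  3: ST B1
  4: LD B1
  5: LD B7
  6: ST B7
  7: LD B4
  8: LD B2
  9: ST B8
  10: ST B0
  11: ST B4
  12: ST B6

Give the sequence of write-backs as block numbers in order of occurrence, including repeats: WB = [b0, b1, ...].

0: R B0 -> L0 miss  d=-]
1: R B7 -> L1 miss  d=-]
2: W B6 -> L0 miss  d=D]
3: W B1 -> L1 miss  d=D]
4: R B1 -> L1 hit  d=D]
5: R B7 -> L1 miss wb->B1  d=-]
6: W B7 -> L1 hit  d=D]
7: R B4 -> L1 miss wb->B7  d=-]
8: R B2 -> L2 miss  d=-]
9: W B8 -> L2 miss  d=D]
10: W B0 -> L0 miss wb->B6  d=D]
11: W B4 -> L1 hit  d=D]
12: W B6 -> L0 miss wb->B0  d=D]

WB = [1, 7, 6, 0]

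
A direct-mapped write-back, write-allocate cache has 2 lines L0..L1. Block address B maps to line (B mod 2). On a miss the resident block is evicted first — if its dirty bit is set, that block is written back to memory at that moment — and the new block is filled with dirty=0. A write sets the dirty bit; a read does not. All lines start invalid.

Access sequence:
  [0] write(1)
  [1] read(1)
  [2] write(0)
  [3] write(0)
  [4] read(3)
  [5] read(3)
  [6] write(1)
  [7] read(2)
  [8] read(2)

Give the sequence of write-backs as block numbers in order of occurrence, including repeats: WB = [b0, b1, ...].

WB = [1, 0]

0: W B1 -> L1 miss  d=D]
1: R B1 -> L1 hit  d=D]
2: W B0 -> L0 miss  d=D]
3: W B0 -> L0 hit  d=D]
4: R B3 -> L1 miss wb->B1  d=-]
5: R B3 -> L1 hit  d=-]
6: W B1 -> L1 miss  d=D]
7: R B2 -> L0 miss wb->B0  d=-]
8: R B2 -> L0 hit  d=-]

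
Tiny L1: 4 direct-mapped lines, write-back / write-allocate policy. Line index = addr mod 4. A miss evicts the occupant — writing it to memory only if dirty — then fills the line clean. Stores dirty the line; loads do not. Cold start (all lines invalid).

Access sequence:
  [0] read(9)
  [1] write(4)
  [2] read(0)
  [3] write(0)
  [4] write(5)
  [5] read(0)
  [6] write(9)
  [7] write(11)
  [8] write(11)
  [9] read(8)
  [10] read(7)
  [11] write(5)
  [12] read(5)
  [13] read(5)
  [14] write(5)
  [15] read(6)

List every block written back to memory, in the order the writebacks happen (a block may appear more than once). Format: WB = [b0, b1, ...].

WB = [4, 5, 0, 11, 9]

  0 | R B9 → L1 miss [-]
  1 | W B4 → L0 miss [D]
  2 | R B0 → L0 miss wb→B4 [-]
  3 | W B0 → L0 hit [D]
  4 | W B5 → L1 miss [D]
  5 | R B0 → L0 hit [D]
  6 | W B9 → L1 miss wb→B5 [D]
  7 | W B11 → L3 miss [D]
  8 | W B11 → L3 hit [D]
  9 | R B8 → L0 miss wb→B0 [-]
  10 | R B7 → L3 miss wb→B11 [-]
  11 | W B5 → L1 miss wb→B9 [D]
  12 | R B5 → L1 hit [D]
  13 | R B5 → L1 hit [D]
  14 | W B5 → L1 hit [D]
  15 | R B6 → L2 miss [-]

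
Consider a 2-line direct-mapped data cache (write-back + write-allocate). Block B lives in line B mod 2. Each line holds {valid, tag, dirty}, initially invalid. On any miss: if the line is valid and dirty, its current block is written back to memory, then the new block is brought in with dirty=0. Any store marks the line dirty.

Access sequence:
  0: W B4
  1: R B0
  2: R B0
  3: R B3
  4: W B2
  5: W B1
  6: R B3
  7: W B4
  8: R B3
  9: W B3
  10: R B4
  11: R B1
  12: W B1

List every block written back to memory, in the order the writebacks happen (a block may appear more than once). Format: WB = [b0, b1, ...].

0: W B4 -> L0 miss  d=D]
1: R B0 -> L0 miss wb->B4  d=-]
2: R B0 -> L0 hit  d=-]
3: R B3 -> L1 miss  d=-]
4: W B2 -> L0 miss  d=D]
5: W B1 -> L1 miss  d=D]
6: R B3 -> L1 miss wb->B1  d=-]
7: W B4 -> L0 miss wb->B2  d=D]
8: R B3 -> L1 hit  d=-]
9: W B3 -> L1 hit  d=D]
10: R B4 -> L0 hit  d=D]
11: R B1 -> L1 miss wb->B3  d=-]
12: W B1 -> L1 hit  d=D]

WB = [4, 1, 2, 3]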